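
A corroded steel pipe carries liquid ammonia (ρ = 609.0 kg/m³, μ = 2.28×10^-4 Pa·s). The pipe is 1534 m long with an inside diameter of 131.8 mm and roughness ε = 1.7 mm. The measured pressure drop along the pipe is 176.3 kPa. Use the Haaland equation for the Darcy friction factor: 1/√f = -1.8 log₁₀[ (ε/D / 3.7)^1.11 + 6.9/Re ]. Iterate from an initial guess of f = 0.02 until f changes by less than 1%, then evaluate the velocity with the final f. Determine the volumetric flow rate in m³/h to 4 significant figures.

Rearranging Darcy-Weisbach: V = √(2·ΔP·D/(f·L·ρ)). With ε/D = 0.0017/0.1318 = 0.0129, iterate starting from f = 0.02:
  f = 0.02 → V = √(2·1.763e+05·0.1318/(0.02·1534·609)) = 1.577 m/s; Re = ρVD/μ = 5.552e+05; f → 0.04156
  f = 0.04156 → V = 1.094 m/s; Re = 3.852e+05; f → 0.0416
Converged (Δf/f < 1%). With the final f = 0.0416: V = √(2·1.763e+05·0.1318/(0.0416·1534·609)) = 1.094 m/s.
Q = V·A = 1.094·(π/4·0.1318²) = 0.01492 m³/s = 53.71 m³/h.

Q ≈ 53.71 m³/h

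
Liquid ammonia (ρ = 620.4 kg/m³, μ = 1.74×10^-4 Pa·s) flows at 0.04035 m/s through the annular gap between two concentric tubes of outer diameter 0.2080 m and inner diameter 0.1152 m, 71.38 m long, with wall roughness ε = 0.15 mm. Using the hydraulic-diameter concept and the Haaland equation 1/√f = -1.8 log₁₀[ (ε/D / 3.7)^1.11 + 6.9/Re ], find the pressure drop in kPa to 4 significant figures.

ΔP ≈ 0.01206 kPa

Hydraulic diameter D_h = 4A/P = D_o - D_i = 0.208 - 0.1152 = 0.0928 m.
Re = ρVD_h/μ = 620.4·0.04035·0.0928/0.000174 = 1.335e+04.
ε/D_h = 0.00015/0.0928 = 0.00162; Haaland gives 1/√f = -1.8 log₁₀[0.000187+0.000517] = 5.675, so f = 0.03105.
ΔP = f(L/D_h)(ρV²/2) = 0.03105·71.38/0.0928·0.505 = 12.06 Pa.
ΔP = 0.01206 kPa.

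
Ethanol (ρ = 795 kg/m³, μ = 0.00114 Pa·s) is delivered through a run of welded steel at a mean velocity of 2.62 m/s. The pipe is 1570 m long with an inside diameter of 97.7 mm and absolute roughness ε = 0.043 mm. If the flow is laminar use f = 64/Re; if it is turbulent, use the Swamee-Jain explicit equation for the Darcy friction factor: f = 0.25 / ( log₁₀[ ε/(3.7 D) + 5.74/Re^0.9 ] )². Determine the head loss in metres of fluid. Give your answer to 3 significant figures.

Reynolds number Re = ρVD/μ = 795 · 2.62 · 0.0977 / 0.00114 = 1.785e+05.
Re > 4000 → turbulent. Relative roughness ε/D = 4.3e-05/0.0977 = 0.00044. Swamee-Jain: f = 0.25/(log₁₀[0.00044/3.7 + 5.74/1.785e+05^0.9])² = 0.25/(log₁₀[0.000119 + 0.000108])² = 0.25/(-3.645)² = 0.01882.
Darcy-Weisbach: ΔP = f(L/D)(ρV²/2) = 0.01882·(1570/0.0977)·(795·2.62²/2) = 0.01882·1.607e+04·2729 = 8.253e+05 Pa.
Head loss h_f = ΔP/(ρg) = 8.253e+05/(795·9.81) = 106 m.

h_f ≈ 106 m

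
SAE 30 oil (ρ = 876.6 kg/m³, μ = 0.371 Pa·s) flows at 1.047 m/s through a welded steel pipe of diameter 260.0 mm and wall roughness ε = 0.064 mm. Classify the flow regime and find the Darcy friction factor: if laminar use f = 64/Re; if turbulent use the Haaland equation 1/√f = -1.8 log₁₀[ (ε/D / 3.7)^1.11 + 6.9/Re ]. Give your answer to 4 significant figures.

f ≈ 0.09950

Re = ρVD/μ = 876.6·1.047·0.26/0.371 = 643.2.
Re < 2300 → laminar, so f = 64/Re = 0.0995 (roughness is irrelevant in laminar flow).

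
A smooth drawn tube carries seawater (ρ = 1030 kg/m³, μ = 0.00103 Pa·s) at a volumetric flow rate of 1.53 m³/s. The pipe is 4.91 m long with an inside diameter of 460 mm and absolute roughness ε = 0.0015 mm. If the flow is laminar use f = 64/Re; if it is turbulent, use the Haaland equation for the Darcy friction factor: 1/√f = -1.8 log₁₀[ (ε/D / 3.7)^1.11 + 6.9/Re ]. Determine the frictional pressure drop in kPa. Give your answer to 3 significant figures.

Cross-sectional area A = πD²/4 = π(0.46)²/4 = 0.1662 m²; mean velocity V = Q/A = 1.53/0.1662 = 9.206 m/s.
Reynolds number Re = ρVD/μ = 1030 · 9.206 · 0.46 / 0.00103 = 4.235e+06.
Re > 4000 → turbulent. Relative roughness ε/D = 1.5e-06/0.46 = 3.26e-06. Haaland: 1/√f = -1.8 log₁₀[(3.26e-06/3.7)^1.11 + 6.9/4.235e+06] = -1.8 log₁₀[1.9e-07 + 1.63e-06] = 10.33, so f = 0.009367.
Darcy-Weisbach: ΔP = f(L/D)(ρV²/2) = 0.009367·(4.91/0.46)·(1030·9.206²/2) = 0.009367·10.67·4.365e+04 = 4364 Pa.
ΔP = 4364 Pa = 4.36 kPa.

ΔP ≈ 4.36 kPa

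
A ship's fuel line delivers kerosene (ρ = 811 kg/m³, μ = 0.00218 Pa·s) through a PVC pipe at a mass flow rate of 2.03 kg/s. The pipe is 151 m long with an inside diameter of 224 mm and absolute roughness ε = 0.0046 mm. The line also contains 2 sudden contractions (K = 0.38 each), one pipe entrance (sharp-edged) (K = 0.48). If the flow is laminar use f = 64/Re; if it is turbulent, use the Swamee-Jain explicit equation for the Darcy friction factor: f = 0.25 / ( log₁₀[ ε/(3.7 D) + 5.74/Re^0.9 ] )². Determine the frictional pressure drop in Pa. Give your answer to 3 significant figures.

ΔP ≈ 43.1 Pa

A = πD²/4 = π(0.224)²/4 = 0.03941 m²; mean velocity V = ṁ/(ρA) = 2.03/(811 · 0.03941) = 0.06352 m/s.
Reynolds number Re = ρVD/μ = 811 · 0.06352 · 0.224 / 0.00218 = 5293.
Re > 4000 → turbulent. Relative roughness ε/D = 4.6e-06/0.224 = 2.05e-05. Swamee-Jain: f = 0.25/(log₁₀[2.05e-05/3.7 + 5.74/5293^0.9])² = 0.25/(log₁₀[5.55e-06 + 0.00256])² = 0.25/(-2.591)² = 0.03723.
Total minor-loss coefficient ΣK = 2·0.38 + 1·0.48 = 1.24.
ΔP = [f·L/D + ΣK]·(ρV²/2) = [0.03723·151/0.224 + 1.24]·(811·0.06352²/2) = [25.09 + 1.24]·1.636 = 43.08 Pa.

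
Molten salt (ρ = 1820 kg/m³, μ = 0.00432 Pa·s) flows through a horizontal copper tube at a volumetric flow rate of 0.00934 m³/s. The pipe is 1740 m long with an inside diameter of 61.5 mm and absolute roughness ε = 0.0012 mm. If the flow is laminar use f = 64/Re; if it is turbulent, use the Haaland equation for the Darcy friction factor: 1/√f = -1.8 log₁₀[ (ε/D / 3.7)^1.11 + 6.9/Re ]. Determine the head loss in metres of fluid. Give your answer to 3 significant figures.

Cross-sectional area A = πD²/4 = π(0.0615)²/4 = 0.002971 m²; mean velocity V = Q/A = 0.00934/0.002971 = 3.144 m/s.
Reynolds number Re = ρVD/μ = 1820 · 3.144 · 0.0615 / 0.00432 = 8.146e+04.
Re > 4000 → turbulent. Relative roughness ε/D = 1.2e-06/0.0615 = 1.95e-05. Haaland: 1/√f = -1.8 log₁₀[(1.95e-05/3.7)^1.11 + 6.9/8.146e+04] = -1.8 log₁₀[1.39e-06 + 8.47e-05] = 7.317, so f = 0.01868.
Darcy-Weisbach: ΔP = f(L/D)(ρV²/2) = 0.01868·(1740/0.0615)·(1820·3.144²/2) = 0.01868·2.829e+04·8996 = 4.754e+06 Pa.
Head loss h_f = ΔP/(ρg) = 4.754e+06/(1820·9.81) = 266 m.

h_f ≈ 266 m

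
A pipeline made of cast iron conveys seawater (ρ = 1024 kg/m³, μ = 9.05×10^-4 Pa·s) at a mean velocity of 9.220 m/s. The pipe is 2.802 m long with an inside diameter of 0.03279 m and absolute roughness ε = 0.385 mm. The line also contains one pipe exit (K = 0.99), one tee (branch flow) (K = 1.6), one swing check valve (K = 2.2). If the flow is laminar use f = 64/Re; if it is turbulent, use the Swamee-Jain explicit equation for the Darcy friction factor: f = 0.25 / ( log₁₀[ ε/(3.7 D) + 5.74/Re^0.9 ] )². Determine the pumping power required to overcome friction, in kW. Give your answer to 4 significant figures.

P ≈ 2.790 kW

Reynolds number Re = ρVD/μ = 1024 · 9.22 · 0.03279 / 0.000905 = 3.421e+05.
Re > 4000 → turbulent. Relative roughness ε/D = 0.000385/0.03279 = 0.0117. Swamee-Jain: f = 0.25/(log₁₀[0.0117/3.7 + 5.74/3.421e+05^0.9])² = 0.25/(log₁₀[0.00317 + 6e-05])² = 0.25/(-2.49)² = 0.04031.
Total minor-loss coefficient ΣK = 1·0.99 + 1·1.6 + 1·2.2 = 4.79.
ΔP = [f·L/D + ΣK]·(ρV²/2) = [0.04031·2.802/0.03279 + 4.79]·(1024·9.22²/2) = [3.445 + 4.79]·4.352e+04 = 3.584e+05 Pa.
Q = V·A = 9.22·0.0008444 = 0.007786 m³/s.
Pumping power P = QΔP = 0.007786·3.584e+05 = 2790.5 W = 2.790 kW.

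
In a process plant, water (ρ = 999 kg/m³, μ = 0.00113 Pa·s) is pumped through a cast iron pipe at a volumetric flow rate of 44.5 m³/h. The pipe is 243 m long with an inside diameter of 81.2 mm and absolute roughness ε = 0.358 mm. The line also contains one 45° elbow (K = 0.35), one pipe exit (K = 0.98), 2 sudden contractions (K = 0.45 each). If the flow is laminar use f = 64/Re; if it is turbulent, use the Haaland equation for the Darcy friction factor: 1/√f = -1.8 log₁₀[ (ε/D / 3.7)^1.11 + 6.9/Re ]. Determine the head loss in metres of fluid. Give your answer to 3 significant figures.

h_f ≈ 26.6 m

Q = 44.5 m³/h = 44.5/3600 = 0.01236 m³/s.
Cross-sectional area A = πD²/4 = π(0.0812)²/4 = 0.005178 m²; mean velocity V = Q/A = 0.01236/0.005178 = 2.387 m/s.
Reynolds number Re = ρVD/μ = 999 · 2.387 · 0.0812 / 0.00113 = 1.714e+05.
Re > 4000 → turbulent. Relative roughness ε/D = 0.000358/0.0812 = 0.00441. Haaland: 1/√f = -1.8 log₁₀[(0.00441/3.7)^1.11 + 6.9/1.714e+05] = -1.8 log₁₀[0.000568 + 4.03e-05] = 5.788, so f = 0.02985.
Total minor-loss coefficient ΣK = 1·0.35 + 1·0.98 + 2·0.45 = 2.23.
ΔP = [f·L/D + ΣK]·(ρV²/2) = [0.02985·243/0.0812 + 2.23]·(999·2.387²/2) = [89.32 + 2.23]·2846 = 2.606e+05 Pa.
Head loss h_f = ΔP/(ρg) = 2.606e+05/(999·9.81) = 26.6 m.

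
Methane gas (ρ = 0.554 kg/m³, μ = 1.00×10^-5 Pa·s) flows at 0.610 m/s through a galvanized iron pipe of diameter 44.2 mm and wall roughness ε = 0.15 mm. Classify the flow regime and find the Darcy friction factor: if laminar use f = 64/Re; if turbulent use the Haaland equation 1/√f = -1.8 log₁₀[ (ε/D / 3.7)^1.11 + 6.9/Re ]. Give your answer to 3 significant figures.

f ≈ 0.0428

Re = ρVD/μ = 0.554·0.61·0.0442/1e-05 = 1494.
Re < 2300 → laminar, so f = 64/Re = 0.04285 (roughness is irrelevant in laminar flow).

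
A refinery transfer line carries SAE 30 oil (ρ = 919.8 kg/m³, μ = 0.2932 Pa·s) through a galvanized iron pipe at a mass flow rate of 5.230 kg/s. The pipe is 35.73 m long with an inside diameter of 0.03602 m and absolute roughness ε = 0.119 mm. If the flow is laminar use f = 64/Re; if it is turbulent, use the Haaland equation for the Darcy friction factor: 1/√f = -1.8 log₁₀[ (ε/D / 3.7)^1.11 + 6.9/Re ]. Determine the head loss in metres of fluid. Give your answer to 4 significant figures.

A = πD²/4 = π(0.03602)²/4 = 0.001019 m²; mean velocity V = ṁ/(ρA) = 5.23/(919.8 · 0.001019) = 5.58 m/s.
Reynolds number Re = ρVD/μ = 919.8 · 5.58 · 0.03602 / 0.293 = 630.5.
Re < 2300 → laminar flow, so f = 64/Re = 64/630.5 = 0.1015 (the turbulent correlation is not needed).
Darcy-Weisbach: ΔP = f(L/D)(ρV²/2) = 0.1015·(35.73/0.03602)·(919.8·5.58²/2) = 0.1015·991.9·1.432e+04 = 1.442e+06 Pa.
Head loss h_f = ΔP/(ρg) = 1.442e+06/(919.8·9.81) = 159.8 m.

h_f ≈ 159.8 m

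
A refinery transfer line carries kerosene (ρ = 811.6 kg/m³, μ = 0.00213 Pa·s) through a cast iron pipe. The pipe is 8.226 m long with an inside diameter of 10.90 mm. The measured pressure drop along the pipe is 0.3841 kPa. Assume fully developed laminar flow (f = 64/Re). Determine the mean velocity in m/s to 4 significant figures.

For laminar flow, f = 64/Re with Re = ρVD/μ, so Darcy-Weisbach reduces to ΔP = 32μLV/D². Solving for V: V = ΔP·D²/(32μL) = 384.1·(0.0109)²/(32·0.00213·8.226) = 0.08139 m/s.
Check: Re = ρVD/μ = 811.6·0.08139·0.0109/0.00213 = 338 < 2300, so the laminar assumption holds.

V ≈ 0.08139 m/s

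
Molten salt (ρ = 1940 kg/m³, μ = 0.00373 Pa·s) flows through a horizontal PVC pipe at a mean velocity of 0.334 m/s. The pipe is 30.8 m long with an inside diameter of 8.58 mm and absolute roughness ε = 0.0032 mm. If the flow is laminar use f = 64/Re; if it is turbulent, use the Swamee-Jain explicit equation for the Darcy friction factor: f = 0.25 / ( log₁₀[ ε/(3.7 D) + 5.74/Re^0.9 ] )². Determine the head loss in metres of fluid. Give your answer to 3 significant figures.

Reynolds number Re = ρVD/μ = 1940 · 0.334 · 0.00858 / 0.00373 = 1490.
Re < 2300 → laminar flow, so f = 64/Re = 64/1490 = 0.04294 (the turbulent correlation is not needed).
Darcy-Weisbach: ΔP = f(L/D)(ρV²/2) = 0.04294·(30.8/0.00858)·(1940·0.334²/2) = 0.04294·3590·108.2 = 1.668e+04 Pa.
Head loss h_f = ΔP/(ρg) = 1.668e+04/(1940·9.81) = 0.876 m.

h_f ≈ 0.876 m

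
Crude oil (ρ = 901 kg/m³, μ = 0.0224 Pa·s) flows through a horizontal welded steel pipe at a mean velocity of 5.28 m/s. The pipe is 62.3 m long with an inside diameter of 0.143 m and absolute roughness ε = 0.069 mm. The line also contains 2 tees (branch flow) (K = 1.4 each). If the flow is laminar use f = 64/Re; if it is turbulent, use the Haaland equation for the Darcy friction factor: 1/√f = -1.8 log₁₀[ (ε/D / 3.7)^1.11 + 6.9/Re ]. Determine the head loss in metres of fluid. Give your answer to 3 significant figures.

h_f ≈ 19.1 m

Reynolds number Re = ρVD/μ = 901 · 5.28 · 0.143 / 0.0224 = 3.037e+04.
Re > 4000 → turbulent. Relative roughness ε/D = 6.9e-05/0.143 = 0.000483. Haaland: 1/√f = -1.8 log₁₀[(0.000483/3.7)^1.11 + 6.9/3.037e+04] = -1.8 log₁₀[4.88e-05 + 0.000227] = 6.407, so f = 0.02436.
Total minor-loss coefficient ΣK = 2·1.4 = 2.8.
ΔP = [f·L/D + ΣK]·(ρV²/2) = [0.02436·62.3/0.143 + 2.8]·(901·5.28²/2) = [10.61 + 2.8]·1.256e+04 = 1.685e+05 Pa.
Head loss h_f = ΔP/(ρg) = 1.685e+05/(901·9.81) = 19.1 m.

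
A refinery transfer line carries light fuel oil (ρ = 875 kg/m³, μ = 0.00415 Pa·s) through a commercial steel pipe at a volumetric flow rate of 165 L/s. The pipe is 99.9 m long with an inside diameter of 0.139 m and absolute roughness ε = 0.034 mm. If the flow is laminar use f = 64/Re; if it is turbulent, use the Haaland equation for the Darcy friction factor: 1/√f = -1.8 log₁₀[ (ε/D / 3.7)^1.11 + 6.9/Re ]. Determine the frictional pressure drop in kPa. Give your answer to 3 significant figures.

Q = 165 L/s = 165/1000 = 0.165 m³/s.
Cross-sectional area A = πD²/4 = π(0.139)²/4 = 0.01517 m²; mean velocity V = Q/A = 0.165/0.01517 = 10.87 m/s.
Reynolds number Re = ρVD/μ = 875 · 10.87 · 0.139 / 0.00415 = 3.187e+05.
Re > 4000 → turbulent. Relative roughness ε/D = 3.4e-05/0.139 = 0.000245. Haaland: 1/√f = -1.8 log₁₀[(0.000245/3.7)^1.11 + 6.9/3.187e+05] = -1.8 log₁₀[2.29e-05 + 2.17e-05] = 7.831, so f = 0.0163.
Darcy-Weisbach: ΔP = f(L/D)(ρV²/2) = 0.0163·(99.9/0.139)·(875·10.87²/2) = 0.0163·718.7·5.173e+04 = 6.061e+05 Pa.
ΔP = 6.061e+05 Pa = 606 kPa.

ΔP ≈ 606 kPa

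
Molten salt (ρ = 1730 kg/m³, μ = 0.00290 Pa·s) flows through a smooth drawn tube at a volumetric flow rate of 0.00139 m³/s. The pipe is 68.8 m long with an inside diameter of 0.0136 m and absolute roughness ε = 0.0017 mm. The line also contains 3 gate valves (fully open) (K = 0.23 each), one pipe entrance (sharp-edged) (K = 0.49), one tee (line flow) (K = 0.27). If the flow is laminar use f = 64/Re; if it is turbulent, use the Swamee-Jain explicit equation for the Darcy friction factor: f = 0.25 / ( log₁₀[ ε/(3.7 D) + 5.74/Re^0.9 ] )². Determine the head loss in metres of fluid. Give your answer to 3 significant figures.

h_f ≈ 467 m

Cross-sectional area A = πD²/4 = π(0.0136)²/4 = 0.0001453 m²; mean velocity V = Q/A = 0.00139/0.0001453 = 9.569 m/s.
Reynolds number Re = ρVD/μ = 1730 · 9.569 · 0.0136 / 0.0029 = 7.763e+04.
Re > 4000 → turbulent. Relative roughness ε/D = 1.7e-06/0.0136 = 0.000125. Swamee-Jain: f = 0.25/(log₁₀[0.000125/3.7 + 5.74/7.763e+04^0.9])² = 0.25/(log₁₀[3.38e-05 + 0.000228])² = 0.25/(-3.582)² = 0.01948.
Total minor-loss coefficient ΣK = 3·0.23 + 1·0.49 + 1·0.27 = 1.45.
ΔP = [f·L/D + ΣK]·(ρV²/2) = [0.01948·68.8/0.0136 + 1.45]·(1730·9.569²/2) = [98.56 + 1.45]·7.92e+04 = 7.921e+06 Pa.
Head loss h_f = ΔP/(ρg) = 7.921e+06/(1730·9.81) = 467 m.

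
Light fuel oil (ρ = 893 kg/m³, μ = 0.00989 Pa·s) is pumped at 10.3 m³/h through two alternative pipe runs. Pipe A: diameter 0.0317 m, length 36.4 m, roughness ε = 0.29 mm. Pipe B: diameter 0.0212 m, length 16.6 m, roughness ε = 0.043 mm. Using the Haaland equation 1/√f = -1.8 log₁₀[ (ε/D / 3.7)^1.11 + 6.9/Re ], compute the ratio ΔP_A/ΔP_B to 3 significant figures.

ΔP_A/ΔP_B ≈ 0.400

Pipe A: V = Q/A = 0.002861/0.0007892 = 3.625 m/s; Re = 1.038e+04; ε/D = 0.00915; Haaland → f = 0.04198; ΔP_A = f(L/D)(ρV²/2) = 2.828e+05 Pa.
Pipe B: V = Q/A = 0.002861/0.000353 = 8.105 m/s; Re = 1.552e+04; ε/D = 0.00203; Haaland → f = 0.03082; ΔP_B = f(L/D)(ρV²/2) = 7.079e+05 Pa.
ΔP_A/ΔP_B = 2.828e+05/7.079e+05 = 0.400.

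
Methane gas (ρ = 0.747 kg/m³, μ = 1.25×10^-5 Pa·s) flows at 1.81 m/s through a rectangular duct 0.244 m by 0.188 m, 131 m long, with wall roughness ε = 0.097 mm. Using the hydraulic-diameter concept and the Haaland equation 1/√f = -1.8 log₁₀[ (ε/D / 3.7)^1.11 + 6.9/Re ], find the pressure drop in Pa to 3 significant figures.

ΔP ≈ 19.5 Pa

Hydraulic diameter D_h = 4A/P = 4·(0.244·0.188)/(2·(0.244+0.188)) = 0.1835/0.864 = 0.2124 m.
Re = ρVD_h/μ = 0.747·1.81·0.2124/1.25e-05 = 2.297e+04.
ε/D_h = 9.7e-05/0.2124 = 0.000457; Haaland gives 1/√f = -1.8 log₁₀[4.59e-05+0.0003] = 6.229, so f = 0.02577.
ΔP = f(L/D_h)(ρV²/2) = 0.02577·131/0.2124·1.224 = 19.45 Pa.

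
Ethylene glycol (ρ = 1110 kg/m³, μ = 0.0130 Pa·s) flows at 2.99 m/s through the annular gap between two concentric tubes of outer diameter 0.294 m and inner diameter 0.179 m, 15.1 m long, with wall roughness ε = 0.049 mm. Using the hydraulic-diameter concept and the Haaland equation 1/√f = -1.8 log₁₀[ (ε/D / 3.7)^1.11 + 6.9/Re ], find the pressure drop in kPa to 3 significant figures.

ΔP ≈ 15.9 kPa

Hydraulic diameter D_h = 4A/P = D_o - D_i = 0.294 - 0.179 = 0.115 m.
Re = ρVD_h/μ = 1110·2.99·0.115/0.013 = 2.936e+04.
ε/D_h = 4.9e-05/0.115 = 0.000426; Haaland gives 1/√f = -1.8 log₁₀[4.25e-05+0.000235] = 6.402, so f = 0.0244.
ΔP = f(L/D_h)(ρV²/2) = 0.0244·15.1/0.115·4962 = 1.589e+04 Pa.
ΔP = 15.9 kPa.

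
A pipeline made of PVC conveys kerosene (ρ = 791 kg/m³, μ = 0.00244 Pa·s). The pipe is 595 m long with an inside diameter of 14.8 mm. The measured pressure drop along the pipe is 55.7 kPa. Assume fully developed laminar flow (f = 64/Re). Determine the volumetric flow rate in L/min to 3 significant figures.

For laminar flow, f = 64/Re with Re = ρVD/μ, so Darcy-Weisbach reduces to ΔP = 32μLV/D². Solving for V: V = ΔP·D²/(32μL) = 5.57e+04·(0.0148)²/(32·0.00244·595) = 0.2626 m/s.
Check: Re = ρVD/μ = 791·0.2626·0.0148/0.00244 = 1260 < 2300, so the laminar assumption holds.
Q = V·A = 0.2626·(π/4·0.0148²) = 4.518e-05 m³/s = 2.71 L/min.

Q ≈ 2.71 L/min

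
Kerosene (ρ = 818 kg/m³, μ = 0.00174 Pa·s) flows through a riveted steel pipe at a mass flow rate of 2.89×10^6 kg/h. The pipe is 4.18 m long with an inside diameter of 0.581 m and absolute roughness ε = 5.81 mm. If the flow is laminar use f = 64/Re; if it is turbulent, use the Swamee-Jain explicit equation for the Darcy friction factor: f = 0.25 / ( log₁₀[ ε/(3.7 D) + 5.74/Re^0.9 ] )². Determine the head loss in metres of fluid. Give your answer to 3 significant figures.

h_f ≈ 0.191 m

ṁ = 2.89×10^6 kg/h = 2.89×10^6/3600 = 802.8 kg/s.
A = πD²/4 = π(0.581)²/4 = 0.2651 m²; mean velocity V = ṁ/(ρA) = 802.8/(818 · 0.2651) = 3.702 m/s.
Reynolds number Re = ρVD/μ = 818 · 3.702 · 0.581 / 0.00174 = 1.011e+06.
Re > 4000 → turbulent. Relative roughness ε/D = 0.00581/0.581 = 0.01. Swamee-Jain: f = 0.25/(log₁₀[0.01/3.7 + 5.74/1.011e+06^0.9])² = 0.25/(log₁₀[0.0027 + 2.26e-05])² = 0.25/(-2.565)² = 0.03801.
Darcy-Weisbach: ΔP = f(L/D)(ρV²/2) = 0.03801·(4.18/0.581)·(818·3.702²/2) = 0.03801·7.194·5604 = 1533 Pa.
Head loss h_f = ΔP/(ρg) = 1533/(818·9.81) = 0.191 m.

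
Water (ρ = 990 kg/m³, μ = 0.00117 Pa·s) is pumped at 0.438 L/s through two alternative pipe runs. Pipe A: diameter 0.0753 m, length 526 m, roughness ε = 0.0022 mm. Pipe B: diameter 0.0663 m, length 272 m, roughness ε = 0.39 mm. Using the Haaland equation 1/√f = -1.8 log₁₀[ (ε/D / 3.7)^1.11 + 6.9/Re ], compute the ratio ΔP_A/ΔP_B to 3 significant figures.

Pipe A: V = Q/A = 0.000438/0.004453 = 0.09835 m/s; Re = 6267; ε/D = 2.92e-05; Haaland → f = 0.03529; ΔP_A = f(L/D)(ρV²/2) = 1180 Pa.
Pipe B: V = Q/A = 0.000438/0.003452 = 0.1269 m/s; Re = 7117; ε/D = 0.00588; Haaland → f = 0.04062; ΔP_B = f(L/D)(ρV²/2) = 1328 Pa.
ΔP_A/ΔP_B = 1180/1328 = 0.889.

ΔP_A/ΔP_B ≈ 0.889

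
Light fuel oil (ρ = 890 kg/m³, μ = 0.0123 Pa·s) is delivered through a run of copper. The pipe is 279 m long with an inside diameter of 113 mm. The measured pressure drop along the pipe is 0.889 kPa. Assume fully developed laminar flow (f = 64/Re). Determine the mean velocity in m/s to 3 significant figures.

V ≈ 0.103 m/s

For laminar flow, f = 64/Re with Re = ρVD/μ, so Darcy-Weisbach reduces to ΔP = 32μLV/D². Solving for V: V = ΔP·D²/(32μL) = 889·(0.113)²/(32·0.0123·279) = 0.1034 m/s.
Check: Re = ρVD/μ = 890·0.1034·0.113/0.0123 = 845.2 < 2300, so the laminar assumption holds.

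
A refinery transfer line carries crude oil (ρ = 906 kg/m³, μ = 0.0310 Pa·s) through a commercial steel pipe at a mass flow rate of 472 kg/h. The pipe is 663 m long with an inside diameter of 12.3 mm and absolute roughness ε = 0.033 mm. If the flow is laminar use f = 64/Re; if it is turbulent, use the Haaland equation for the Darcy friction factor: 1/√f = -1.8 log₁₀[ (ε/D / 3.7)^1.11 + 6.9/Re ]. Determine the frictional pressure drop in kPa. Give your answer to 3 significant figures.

ΔP ≈ 5290 kPa

ṁ = 472 kg/h = 472/3600 = 0.1311 kg/s.
A = πD²/4 = π(0.0123)²/4 = 0.0001188 m²; mean velocity V = ṁ/(ρA) = 0.1311/(906 · 0.0001188) = 1.218 m/s.
Reynolds number Re = ρVD/μ = 906 · 1.218 · 0.0123 / 0.031 = 437.8.
Re < 2300 → laminar flow, so f = 64/Re = 64/437.8 = 0.1462 (the turbulent correlation is not needed).
Darcy-Weisbach: ΔP = f(L/D)(ρV²/2) = 0.1462·(663/0.0123)·(906·1.218²/2) = 0.1462·5.39e+04·671.9 = 5.295e+06 Pa.
ΔP = 5.295e+06 Pa = 5290 kPa.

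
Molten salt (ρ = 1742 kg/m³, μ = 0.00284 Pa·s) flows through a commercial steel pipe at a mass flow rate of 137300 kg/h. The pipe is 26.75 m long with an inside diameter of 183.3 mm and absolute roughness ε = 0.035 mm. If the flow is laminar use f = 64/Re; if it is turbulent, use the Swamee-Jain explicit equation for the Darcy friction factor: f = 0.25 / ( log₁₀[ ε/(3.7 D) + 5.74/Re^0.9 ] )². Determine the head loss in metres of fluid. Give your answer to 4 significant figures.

ṁ = 137300 kg/h = 137300/3600 = 38.14 kg/s.
A = πD²/4 = π(0.1833)²/4 = 0.02639 m²; mean velocity V = ṁ/(ρA) = 38.14/(1742 · 0.02639) = 0.8297 m/s.
Reynolds number Re = ρVD/μ = 1742 · 0.8297 · 0.1833 / 0.00284 = 9.328e+04.
Re > 4000 → turbulent. Relative roughness ε/D = 3.5e-05/0.1833 = 0.000191. Swamee-Jain: f = 0.25/(log₁₀[0.000191/3.7 + 5.74/9.328e+04^0.9])² = 0.25/(log₁₀[5.16e-05 + 0.000193])² = 0.25/(-3.611)² = 0.01917.
Darcy-Weisbach: ΔP = f(L/D)(ρV²/2) = 0.01917·(26.75/0.1833)·(1742·0.8297²/2) = 0.01917·145.9·599.6 = 1677 Pa.
Head loss h_f = ΔP/(ρg) = 1677/(1742·9.81) = 0.09816 m.

h_f ≈ 0.09816 m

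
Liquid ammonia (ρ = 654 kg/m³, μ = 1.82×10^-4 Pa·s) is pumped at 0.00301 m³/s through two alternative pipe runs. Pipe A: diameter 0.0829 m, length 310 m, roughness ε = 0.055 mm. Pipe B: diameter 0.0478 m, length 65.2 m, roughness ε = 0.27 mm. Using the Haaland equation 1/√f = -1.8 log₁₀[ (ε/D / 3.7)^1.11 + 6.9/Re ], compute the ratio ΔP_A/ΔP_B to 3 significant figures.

ΔP_A/ΔP_B ≈ 0.188

Pipe A: V = Q/A = 0.00301/0.005398 = 0.5577 m/s; Re = 1.661e+05; ε/D = 0.000663; Haaland → f = 0.01973; ΔP_A = f(L/D)(ρV²/2) = 7504 Pa.
Pipe B: V = Q/A = 0.00301/0.001795 = 1.677 m/s; Re = 2.881e+05; ε/D = 0.00565; Haaland → f = 0.03186; ΔP_B = f(L/D)(ρV²/2) = 3.998e+04 Pa.
ΔP_A/ΔP_B = 7504/3.998e+04 = 0.188.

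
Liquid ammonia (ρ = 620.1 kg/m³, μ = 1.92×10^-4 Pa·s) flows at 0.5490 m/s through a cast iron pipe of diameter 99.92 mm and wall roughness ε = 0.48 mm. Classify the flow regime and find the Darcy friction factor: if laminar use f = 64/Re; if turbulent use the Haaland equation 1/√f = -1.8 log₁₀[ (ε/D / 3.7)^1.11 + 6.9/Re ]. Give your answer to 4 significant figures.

f ≈ 0.03056

Re = ρVD/μ = 620.1·0.549·0.09992/0.000192 = 1.772e+05.
Re > 4000 → turbulent. ε/D = 0.00048/0.09992 = 0.0048; Haaland: 1/√f = -1.8 log₁₀[0.000625 + 3.89e-05] = 5.72, so f = 0.03056.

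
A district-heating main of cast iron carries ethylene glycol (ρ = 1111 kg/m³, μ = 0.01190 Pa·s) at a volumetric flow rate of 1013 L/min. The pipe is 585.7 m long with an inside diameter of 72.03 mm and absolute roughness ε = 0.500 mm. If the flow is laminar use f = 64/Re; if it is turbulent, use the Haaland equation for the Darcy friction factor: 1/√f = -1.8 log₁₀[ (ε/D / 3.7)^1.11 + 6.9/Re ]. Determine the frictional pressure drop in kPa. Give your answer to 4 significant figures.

Q = 1013 L/min = 1013/60000 = 0.01688 m³/s.
Cross-sectional area A = πD²/4 = π(0.07203)²/4 = 0.004075 m²; mean velocity V = Q/A = 0.01688/0.004075 = 4.143 m/s.
Reynolds number Re = ρVD/μ = 1111 · 4.143 · 0.07203 / 0.0119 = 2.786e+04.
Re > 4000 → turbulent. Relative roughness ε/D = 0.0005/0.07203 = 0.00694. Haaland: 1/√f = -1.8 log₁₀[(0.00694/3.7)^1.11 + 6.9/2.786e+04] = -1.8 log₁₀[0.00094 + 0.000248] = 5.265, so f = 0.03607.
Darcy-Weisbach: ΔP = f(L/D)(ρV²/2) = 0.03607·(585.7/0.07203)·(1111·4.143²/2) = 0.03607·8131·9536 = 2.797e+06 Pa.
ΔP = 2.797e+06 Pa = 2797 kPa.

ΔP ≈ 2797 kPa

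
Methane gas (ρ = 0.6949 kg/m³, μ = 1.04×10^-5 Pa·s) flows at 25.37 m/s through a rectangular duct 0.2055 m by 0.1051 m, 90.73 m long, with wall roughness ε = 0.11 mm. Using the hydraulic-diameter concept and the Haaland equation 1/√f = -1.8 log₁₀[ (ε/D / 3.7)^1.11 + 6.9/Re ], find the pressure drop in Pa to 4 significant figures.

ΔP ≈ 2894 Pa

Hydraulic diameter D_h = 4A/P = 4·(0.2055·0.1051)/(2·(0.2055+0.1051)) = 0.08639/0.6212 = 0.1391 m.
Re = ρVD_h/μ = 0.6949·25.37·0.1391/1.04e-05 = 2.358e+05.
ε/D_h = 0.00011/0.1391 = 0.000791; Haaland gives 1/√f = -1.8 log₁₀[8.44e-05+2.93e-05] = 7.1, so f = 0.01984.
ΔP = f(L/D_h)(ρV²/2) = 0.01984·90.73/0.1391·223.6 = 2894 Pa.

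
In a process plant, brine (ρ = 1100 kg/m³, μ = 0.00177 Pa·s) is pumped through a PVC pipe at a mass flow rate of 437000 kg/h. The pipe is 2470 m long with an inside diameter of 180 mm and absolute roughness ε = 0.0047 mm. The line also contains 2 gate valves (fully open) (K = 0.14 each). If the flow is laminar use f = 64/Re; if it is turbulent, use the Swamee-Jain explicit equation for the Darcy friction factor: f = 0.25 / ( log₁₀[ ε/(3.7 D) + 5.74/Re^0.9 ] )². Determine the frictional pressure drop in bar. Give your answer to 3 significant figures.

ΔP ≈ 19.3 bar

ṁ = 437000 kg/h = 437000/3600 = 121.4 kg/s.
A = πD²/4 = π(0.18)²/4 = 0.02545 m²; mean velocity V = ṁ/(ρA) = 121.4/(1100 · 0.02545) = 4.337 m/s.
Reynolds number Re = ρVD/μ = 1100 · 4.337 · 0.18 / 0.00177 = 4.851e+05.
Re > 4000 → turbulent. Relative roughness ε/D = 4.7e-06/0.18 = 2.61e-05. Swamee-Jain: f = 0.25/(log₁₀[2.61e-05/3.7 + 5.74/4.851e+05^0.9])² = 0.25/(log₁₀[7.06e-06 + 4.38e-05])² = 0.25/(-4.293)² = 0.01356.
Total minor-loss coefficient ΣK = 2·0.14 = 0.28.
ΔP = [f·L/D + ΣK]·(ρV²/2) = [0.01356·2470/0.18 + 0.28]·(1100·4.337²/2) = [186.1 + 0.28]·1.034e+04 = 1.928e+06 Pa.
ΔP = 1.928e+06 Pa = 19.3 bar.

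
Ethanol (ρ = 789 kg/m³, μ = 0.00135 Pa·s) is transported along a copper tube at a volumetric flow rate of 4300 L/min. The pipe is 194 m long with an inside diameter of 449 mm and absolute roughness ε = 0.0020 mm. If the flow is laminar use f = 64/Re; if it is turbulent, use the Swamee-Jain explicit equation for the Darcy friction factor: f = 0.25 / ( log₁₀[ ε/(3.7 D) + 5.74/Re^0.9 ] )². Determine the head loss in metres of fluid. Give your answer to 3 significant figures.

h_f ≈ 0.0779 m

Q = 4300 L/min = 4300/60000 = 0.07167 m³/s.
Cross-sectional area A = πD²/4 = π(0.449)²/4 = 0.1583 m²; mean velocity V = Q/A = 0.07167/0.1583 = 0.4526 m/s.
Reynolds number Re = ρVD/μ = 789 · 0.4526 · 0.449 / 0.00135 = 1.188e+05.
Re > 4000 → turbulent. Relative roughness ε/D = 2e-06/0.449 = 4.45e-06. Swamee-Jain: f = 0.25/(log₁₀[4.45e-06/3.7 + 5.74/1.188e+05^0.9])² = 0.25/(log₁₀[1.2e-06 + 0.000155])² = 0.25/(-3.805)² = 0.01727.
Darcy-Weisbach: ΔP = f(L/D)(ρV²/2) = 0.01727·(194/0.449)·(789·0.4526²/2) = 0.01727·432.1·80.82 = 603 Pa.
Head loss h_f = ΔP/(ρg) = 603/(789·9.81) = 0.0779 m.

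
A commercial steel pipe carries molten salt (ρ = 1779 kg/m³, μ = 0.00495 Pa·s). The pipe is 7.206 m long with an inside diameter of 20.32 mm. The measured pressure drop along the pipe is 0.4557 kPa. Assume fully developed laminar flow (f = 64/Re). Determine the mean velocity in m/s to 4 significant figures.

V ≈ 0.1648 m/s

For laminar flow, f = 64/Re with Re = ρVD/μ, so Darcy-Weisbach reduces to ΔP = 32μLV/D². Solving for V: V = ΔP·D²/(32μL) = 455.7·(0.02032)²/(32·0.00495·7.206) = 0.1648 m/s.
Check: Re = ρVD/μ = 1779·0.1648·0.02032/0.00495 = 1204 < 2300, so the laminar assumption holds.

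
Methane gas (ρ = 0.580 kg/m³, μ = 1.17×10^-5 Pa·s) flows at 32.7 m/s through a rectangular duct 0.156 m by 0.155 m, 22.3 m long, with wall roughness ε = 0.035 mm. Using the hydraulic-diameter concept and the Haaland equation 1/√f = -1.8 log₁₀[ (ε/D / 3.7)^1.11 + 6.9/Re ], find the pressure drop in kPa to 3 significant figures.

Hydraulic diameter D_h = 4A/P = 4·(0.156·0.155)/(2·(0.156+0.155)) = 0.09672/0.622 = 0.1555 m.
Re = ρVD_h/μ = 0.58·32.7·0.1555/1.17e-05 = 2.521e+05.
ε/D_h = 3.5e-05/0.1555 = 0.000225; Haaland gives 1/√f = -1.8 log₁₀[2.09e-05+2.74e-05] = 7.769, so f = 0.01657.
ΔP = f(L/D_h)(ρV²/2) = 0.01657·22.3/0.1555·310.1 = 736.8 Pa.
ΔP = 0.737 kPa.

ΔP ≈ 0.737 kPa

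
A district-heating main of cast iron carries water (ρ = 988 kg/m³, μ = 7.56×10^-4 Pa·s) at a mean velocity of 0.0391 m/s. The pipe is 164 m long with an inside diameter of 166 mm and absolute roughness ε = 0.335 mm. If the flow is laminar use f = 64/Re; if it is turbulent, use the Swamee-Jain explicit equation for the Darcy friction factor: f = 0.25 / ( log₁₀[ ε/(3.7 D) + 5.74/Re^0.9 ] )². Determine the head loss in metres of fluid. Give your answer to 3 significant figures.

Reynolds number Re = ρVD/μ = 988 · 0.0391 · 0.166 / 0.000756 = 8482.
Re > 4000 → turbulent. Relative roughness ε/D = 0.000335/0.166 = 0.00202. Swamee-Jain: f = 0.25/(log₁₀[0.00202/3.7 + 5.74/8482^0.9])² = 0.25/(log₁₀[0.000545 + 0.00167])² = 0.25/(-2.654)² = 0.03549.
Darcy-Weisbach: ΔP = f(L/D)(ρV²/2) = 0.03549·(164/0.166)·(988·0.0391²/2) = 0.03549·988·0.7552 = 26.48 Pa.
Head loss h_f = ΔP/(ρg) = 26.48/(988·9.81) = 0.00273 m.

h_f ≈ 0.00273 m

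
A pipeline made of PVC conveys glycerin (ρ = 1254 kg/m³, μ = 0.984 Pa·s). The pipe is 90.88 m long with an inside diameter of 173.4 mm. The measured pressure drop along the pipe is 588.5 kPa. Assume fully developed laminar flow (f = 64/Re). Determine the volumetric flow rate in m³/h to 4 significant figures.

For laminar flow, f = 64/Re with Re = ρVD/μ, so Darcy-Weisbach reduces to ΔP = 32μLV/D². Solving for V: V = ΔP·D²/(32μL) = 5.885e+05·(0.1734)²/(32·0.984·90.88) = 6.183 m/s.
Check: Re = ρVD/μ = 1254·6.183·0.1734/0.984 = 1366 < 2300, so the laminar assumption holds.
Q = V·A = 6.183·(π/4·0.1734²) = 0.146 m³/s = 525.7 m³/h.

Q ≈ 525.7 m³/h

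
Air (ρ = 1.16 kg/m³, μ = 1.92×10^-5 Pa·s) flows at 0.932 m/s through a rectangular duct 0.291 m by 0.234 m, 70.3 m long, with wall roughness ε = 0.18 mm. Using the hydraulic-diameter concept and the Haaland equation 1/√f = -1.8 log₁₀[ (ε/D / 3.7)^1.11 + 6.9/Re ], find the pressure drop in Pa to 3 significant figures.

Hydraulic diameter D_h = 4A/P = 4·(0.291·0.234)/(2·(0.291+0.234)) = 0.2724/1.05 = 0.2594 m.
Re = ρVD_h/μ = 1.16·0.932·0.2594/1.92e-05 = 1.461e+04.
ε/D_h = 0.00018/0.2594 = 0.000694; Haaland gives 1/√f = -1.8 log₁₀[7.3e-05+0.000472] = 5.874, so f = 0.02898.
ΔP = f(L/D_h)(ρV²/2) = 0.02898·70.3/0.2594·0.5038 = 3.957 Pa.

ΔP ≈ 3.96 Pa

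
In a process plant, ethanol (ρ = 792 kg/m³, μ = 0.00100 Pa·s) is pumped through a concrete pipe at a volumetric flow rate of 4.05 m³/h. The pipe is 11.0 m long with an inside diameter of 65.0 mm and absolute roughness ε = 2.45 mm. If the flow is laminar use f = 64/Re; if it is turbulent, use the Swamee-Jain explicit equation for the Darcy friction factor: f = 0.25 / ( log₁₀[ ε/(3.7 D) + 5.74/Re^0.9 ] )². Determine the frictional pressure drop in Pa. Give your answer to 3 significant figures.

ΔP ≈ 503 Pa

Q = 4.05 m³/h = 4.05/3600 = 0.001125 m³/s.
Cross-sectional area A = πD²/4 = π(0.065)²/4 = 0.003318 m²; mean velocity V = Q/A = 0.001125/0.003318 = 0.339 m/s.
Reynolds number Re = ρVD/μ = 792 · 0.339 · 0.065 / 0.001 = 1.745e+04.
Re > 4000 → turbulent. Relative roughness ε/D = 0.00245/0.065 = 0.0377. Swamee-Jain: f = 0.25/(log₁₀[0.0377/3.7 + 5.74/1.745e+04^0.9])² = 0.25/(log₁₀[0.0102 + 0.000873])² = 0.25/(-1.956)² = 0.06533.
Darcy-Weisbach: ΔP = f(L/D)(ρV²/2) = 0.06533·(11/0.065)·(792·0.339²/2) = 0.06533·169.2·45.52 = 503.2 Pa.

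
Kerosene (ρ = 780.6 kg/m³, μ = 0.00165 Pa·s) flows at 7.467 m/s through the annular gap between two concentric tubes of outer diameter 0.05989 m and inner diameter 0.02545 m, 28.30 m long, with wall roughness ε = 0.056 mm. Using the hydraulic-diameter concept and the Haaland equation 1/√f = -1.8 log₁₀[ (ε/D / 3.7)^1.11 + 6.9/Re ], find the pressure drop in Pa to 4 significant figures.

ΔP ≈ 423100 Pa

Hydraulic diameter D_h = 4A/P = D_o - D_i = 0.05989 - 0.02545 = 0.03444 m.
Re = ρVD_h/μ = 780.6·7.467·0.03444/0.00165 = 1.217e+05.
ε/D_h = 5.6e-05/0.03444 = 0.00163; Haaland gives 1/√f = -1.8 log₁₀[0.000188+5.67e-05] = 6.501, so f = 0.02366.
ΔP = f(L/D_h)(ρV²/2) = 0.02366·28.3/0.03444·2.176e+04 = 4.231e+05 Pa.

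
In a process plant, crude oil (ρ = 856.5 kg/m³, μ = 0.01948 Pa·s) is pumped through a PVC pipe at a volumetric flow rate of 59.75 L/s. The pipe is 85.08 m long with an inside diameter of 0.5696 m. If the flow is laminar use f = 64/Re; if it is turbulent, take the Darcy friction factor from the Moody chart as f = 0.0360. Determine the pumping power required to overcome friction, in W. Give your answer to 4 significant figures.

P ≈ 7.565 W

Q = 59.75 L/s = 59.75/1000 = 0.05975 m³/s.
Cross-sectional area A = πD²/4 = π(0.5696)²/4 = 0.2548 m²; mean velocity V = Q/A = 0.05975/0.2548 = 0.2345 m/s.
Reynolds number Re = ρVD/μ = 856.5 · 0.2345 · 0.5696 / 0.0195 = 5872.
Re > 4000 → turbulent; use the Moody-chart value f = 0.0360.
Darcy-Weisbach: ΔP = f(L/D)(ρV²/2) = 0.036·(85.08/0.5696)·(856.5·0.2345²/2) = 0.036·149.4·23.55 = 126.6 Pa.
Pumping power P = QΔP = 0.05975·126.6 = 7.5650 W = 7.565 W.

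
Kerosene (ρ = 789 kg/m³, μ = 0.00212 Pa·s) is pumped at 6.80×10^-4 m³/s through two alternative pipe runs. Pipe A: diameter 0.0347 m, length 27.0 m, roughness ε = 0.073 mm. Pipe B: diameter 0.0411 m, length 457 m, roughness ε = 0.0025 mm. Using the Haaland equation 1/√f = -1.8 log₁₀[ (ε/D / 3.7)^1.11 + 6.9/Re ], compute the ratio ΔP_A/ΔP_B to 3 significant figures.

Pipe A: V = Q/A = 0.00068/0.0009457 = 0.7191 m/s; Re = 9286; ε/D = 0.0021; Haaland → f = 0.03422; ΔP_A = f(L/D)(ρV²/2) = 5432 Pa.
Pipe B: V = Q/A = 0.00068/0.001327 = 0.5125 m/s; Re = 7840; ε/D = 6.08e-05; Haaland → f = 0.03311; ΔP_B = f(L/D)(ρV²/2) = 3.816e+04 Pa.
ΔP_A/ΔP_B = 5432/3.816e+04 = 0.142.

ΔP_A/ΔP_B ≈ 0.142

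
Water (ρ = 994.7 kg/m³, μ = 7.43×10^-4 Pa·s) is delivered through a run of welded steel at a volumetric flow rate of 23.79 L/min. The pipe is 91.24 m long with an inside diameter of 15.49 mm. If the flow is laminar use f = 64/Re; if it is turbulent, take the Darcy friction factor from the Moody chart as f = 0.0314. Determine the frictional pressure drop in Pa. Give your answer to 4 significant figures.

Q = 23.79 L/min = 23.79/60000 = 0.0003965 m³/s.
Cross-sectional area A = πD²/4 = π(0.01549)²/4 = 0.0001884 m²; mean velocity V = Q/A = 0.0003965/0.0001884 = 2.104 m/s.
Reynolds number Re = ρVD/μ = 994.7 · 2.104 · 0.01549 / 0.000743 = 4.363e+04.
Re > 4000 → turbulent; use the Moody-chart value f = 0.0314.
Darcy-Weisbach: ΔP = f(L/D)(ρV²/2) = 0.0314·(91.24/0.01549)·(994.7·2.104²/2) = 0.0314·5890·2202 = 4.072e+05 Pa.

ΔP ≈ 407200 Pa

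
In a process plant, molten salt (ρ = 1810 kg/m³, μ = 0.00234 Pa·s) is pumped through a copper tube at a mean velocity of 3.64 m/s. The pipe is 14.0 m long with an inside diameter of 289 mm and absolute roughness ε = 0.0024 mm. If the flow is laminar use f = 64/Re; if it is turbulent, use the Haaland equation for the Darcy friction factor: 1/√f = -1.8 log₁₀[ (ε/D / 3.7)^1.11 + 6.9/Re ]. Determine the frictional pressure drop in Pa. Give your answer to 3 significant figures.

ΔP ≈ 7040 Pa

Reynolds number Re = ρVD/μ = 1810 · 3.64 · 0.289 / 0.00234 = 8.137e+05.
Re > 4000 → turbulent. Relative roughness ε/D = 2.4e-06/0.289 = 8.3e-06. Haaland: 1/√f = -1.8 log₁₀[(8.3e-06/3.7)^1.11 + 6.9/8.137e+05] = -1.8 log₁₀[5.37e-07 + 8.48e-06] = 9.081, so f = 0.01213.
Darcy-Weisbach: ΔP = f(L/D)(ρV²/2) = 0.01213·(14/0.289)·(1810·3.64²/2) = 0.01213·48.44·1.199e+04 = 7044 Pa.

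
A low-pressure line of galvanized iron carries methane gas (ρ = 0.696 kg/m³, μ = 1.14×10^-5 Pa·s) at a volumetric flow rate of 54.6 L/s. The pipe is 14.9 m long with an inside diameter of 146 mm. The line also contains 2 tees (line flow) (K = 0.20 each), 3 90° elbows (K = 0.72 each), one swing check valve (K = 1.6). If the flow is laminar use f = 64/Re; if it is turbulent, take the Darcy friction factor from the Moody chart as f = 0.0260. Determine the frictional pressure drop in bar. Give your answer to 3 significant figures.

ΔP ≈ 2.52×10^-4 bar

Q = 54.6 L/s = 54.6/1000 = 0.0546 m³/s.
Cross-sectional area A = πD²/4 = π(0.146)²/4 = 0.01674 m²; mean velocity V = Q/A = 0.0546/0.01674 = 3.261 m/s.
Reynolds number Re = ρVD/μ = 0.696 · 3.261 · 0.146 / 1.14e-05 = 2.907e+04.
Re > 4000 → turbulent; use the Moody-chart value f = 0.0260.
Total minor-loss coefficient ΣK = 2·0.2 + 3·0.72 + 1·1.6 = 4.16.
ΔP = [f·L/D + ΣK]·(ρV²/2) = [0.026·14.9/0.146 + 4.16]·(0.696·3.261²/2) = [2.653 + 4.16]·3.701 = 25.22 Pa.
ΔP = 25.22 Pa = 2.52×10^-4 bar.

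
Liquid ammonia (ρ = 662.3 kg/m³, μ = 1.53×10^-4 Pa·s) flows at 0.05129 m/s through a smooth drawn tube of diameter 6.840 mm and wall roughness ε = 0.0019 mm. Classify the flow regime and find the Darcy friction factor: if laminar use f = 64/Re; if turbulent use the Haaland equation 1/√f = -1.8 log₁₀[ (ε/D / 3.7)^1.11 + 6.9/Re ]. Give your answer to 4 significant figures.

Re = ρVD/μ = 662.3·0.05129·0.00684/0.000153 = 1519.
Re < 2300 → laminar, so f = 64/Re = 0.04214 (roughness is irrelevant in laminar flow).

f ≈ 0.04214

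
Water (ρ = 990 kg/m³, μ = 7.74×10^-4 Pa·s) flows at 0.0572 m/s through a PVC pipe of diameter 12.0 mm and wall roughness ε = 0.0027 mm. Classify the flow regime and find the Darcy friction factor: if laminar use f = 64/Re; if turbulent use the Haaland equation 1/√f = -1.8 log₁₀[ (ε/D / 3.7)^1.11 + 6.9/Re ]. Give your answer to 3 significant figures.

Re = ρVD/μ = 990·0.0572·0.012/0.000774 = 878.
Re < 2300 → laminar, so f = 64/Re = 0.0729 (roughness is irrelevant in laminar flow).

f ≈ 0.0729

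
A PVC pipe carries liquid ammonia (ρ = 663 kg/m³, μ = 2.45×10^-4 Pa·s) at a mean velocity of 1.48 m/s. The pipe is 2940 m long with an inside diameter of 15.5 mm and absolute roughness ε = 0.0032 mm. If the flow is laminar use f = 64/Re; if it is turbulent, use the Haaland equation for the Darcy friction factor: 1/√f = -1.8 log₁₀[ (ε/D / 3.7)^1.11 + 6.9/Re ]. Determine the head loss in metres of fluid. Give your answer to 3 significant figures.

h_f ≈ 433 m

Reynolds number Re = ρVD/μ = 663 · 1.48 · 0.0155 / 0.000245 = 6.208e+04.
Re > 4000 → turbulent. Relative roughness ε/D = 3.2e-06/0.0155 = 0.000206. Haaland: 1/√f = -1.8 log₁₀[(0.000206/3.7)^1.11 + 6.9/6.208e+04] = -1.8 log₁₀[1.9e-05 + 0.000111] = 6.994, so f = 0.02044.
Darcy-Weisbach: ΔP = f(L/D)(ρV²/2) = 0.02044·(2940/0.0155)·(663·1.48²/2) = 0.02044·1.897e+05·726.1 = 2.816e+06 Pa.
Head loss h_f = ΔP/(ρg) = 2.816e+06/(663·9.81) = 433 m.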